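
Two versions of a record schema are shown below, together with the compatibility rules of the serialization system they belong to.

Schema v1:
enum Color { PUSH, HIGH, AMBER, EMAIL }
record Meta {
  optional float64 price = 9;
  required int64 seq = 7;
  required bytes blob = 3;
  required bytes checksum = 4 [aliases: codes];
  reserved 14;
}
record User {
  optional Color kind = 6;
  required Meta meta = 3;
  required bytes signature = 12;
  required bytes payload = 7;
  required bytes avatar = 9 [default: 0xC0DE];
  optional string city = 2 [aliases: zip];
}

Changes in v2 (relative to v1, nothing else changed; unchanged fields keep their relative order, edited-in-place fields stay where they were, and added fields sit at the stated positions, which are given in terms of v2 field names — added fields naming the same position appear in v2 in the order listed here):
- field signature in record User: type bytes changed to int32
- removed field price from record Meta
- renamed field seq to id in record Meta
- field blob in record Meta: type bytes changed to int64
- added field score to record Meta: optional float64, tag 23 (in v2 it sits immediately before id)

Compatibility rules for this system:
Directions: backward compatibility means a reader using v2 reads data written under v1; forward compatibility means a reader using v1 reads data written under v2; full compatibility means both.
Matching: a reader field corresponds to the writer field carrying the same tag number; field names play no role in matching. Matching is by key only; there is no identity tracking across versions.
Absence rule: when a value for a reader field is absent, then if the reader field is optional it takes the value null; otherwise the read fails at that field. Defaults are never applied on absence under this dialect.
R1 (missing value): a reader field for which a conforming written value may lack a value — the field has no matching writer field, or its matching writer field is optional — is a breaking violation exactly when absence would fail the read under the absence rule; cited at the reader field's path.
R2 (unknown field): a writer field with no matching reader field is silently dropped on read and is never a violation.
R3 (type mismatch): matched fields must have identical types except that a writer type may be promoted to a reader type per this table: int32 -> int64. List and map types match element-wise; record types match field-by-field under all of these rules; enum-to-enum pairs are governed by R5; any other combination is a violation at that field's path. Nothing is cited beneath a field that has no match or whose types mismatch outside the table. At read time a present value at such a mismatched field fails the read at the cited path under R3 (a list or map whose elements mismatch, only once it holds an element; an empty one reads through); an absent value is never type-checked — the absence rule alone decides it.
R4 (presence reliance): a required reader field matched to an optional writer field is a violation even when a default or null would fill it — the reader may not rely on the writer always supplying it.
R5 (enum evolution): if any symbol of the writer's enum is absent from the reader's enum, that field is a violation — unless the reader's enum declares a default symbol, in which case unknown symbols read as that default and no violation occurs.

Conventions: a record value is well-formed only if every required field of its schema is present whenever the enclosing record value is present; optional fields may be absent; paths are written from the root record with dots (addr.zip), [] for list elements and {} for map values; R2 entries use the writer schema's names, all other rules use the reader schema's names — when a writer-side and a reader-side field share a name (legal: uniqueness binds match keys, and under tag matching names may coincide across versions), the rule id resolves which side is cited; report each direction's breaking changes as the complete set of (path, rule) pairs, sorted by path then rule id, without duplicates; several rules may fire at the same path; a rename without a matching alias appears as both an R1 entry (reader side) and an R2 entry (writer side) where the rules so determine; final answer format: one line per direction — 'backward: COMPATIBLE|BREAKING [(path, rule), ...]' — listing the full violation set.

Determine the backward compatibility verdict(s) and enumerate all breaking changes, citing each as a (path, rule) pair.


backward: BREAKING [(meta.blob, R3), (signature, R3)]

arrows below run writer -> reader for User
checking backward for User: reader v2 against writer v1:
  Color -> Color, writer optional: kind aligns to kind
  Meta -> Meta, writer required: meta aligns to meta
  bytes -> int32, writer required: signature aligns to signature
  bytes -> bytes, writer required: payload aligns to payload
  bytes -> bytes, writer required: avatar aligns to avatar
  string -> string, writer optional: city aligns to city
  no writer field matches reader meta.score
  int64 -> int64, writer required: meta.id aligns to meta.seq
  bytes -> int64, writer required: meta.blob aligns to meta.blob
  bytes -> bytes, writer required: meta.checksum aligns to meta.checksum
  leftover writer field: meta.price
  rule R3 violated at meta.blob
  rule R3 violated at signature
  => 2 violation(s): backward is BREAKING for User
ruling out the remaining User differences:
  removed field price from record Meta -> fires no rule on User, leaving the asked answer as it is
  renamed field seq to id in record Meta -> fires no rule on User, leaving the asked answer as it is
  added field score to record Meta: optional float64, tag 23 (in v2 it sits immediately before id) -> fires no rule on User, leaving the asked answer as it is


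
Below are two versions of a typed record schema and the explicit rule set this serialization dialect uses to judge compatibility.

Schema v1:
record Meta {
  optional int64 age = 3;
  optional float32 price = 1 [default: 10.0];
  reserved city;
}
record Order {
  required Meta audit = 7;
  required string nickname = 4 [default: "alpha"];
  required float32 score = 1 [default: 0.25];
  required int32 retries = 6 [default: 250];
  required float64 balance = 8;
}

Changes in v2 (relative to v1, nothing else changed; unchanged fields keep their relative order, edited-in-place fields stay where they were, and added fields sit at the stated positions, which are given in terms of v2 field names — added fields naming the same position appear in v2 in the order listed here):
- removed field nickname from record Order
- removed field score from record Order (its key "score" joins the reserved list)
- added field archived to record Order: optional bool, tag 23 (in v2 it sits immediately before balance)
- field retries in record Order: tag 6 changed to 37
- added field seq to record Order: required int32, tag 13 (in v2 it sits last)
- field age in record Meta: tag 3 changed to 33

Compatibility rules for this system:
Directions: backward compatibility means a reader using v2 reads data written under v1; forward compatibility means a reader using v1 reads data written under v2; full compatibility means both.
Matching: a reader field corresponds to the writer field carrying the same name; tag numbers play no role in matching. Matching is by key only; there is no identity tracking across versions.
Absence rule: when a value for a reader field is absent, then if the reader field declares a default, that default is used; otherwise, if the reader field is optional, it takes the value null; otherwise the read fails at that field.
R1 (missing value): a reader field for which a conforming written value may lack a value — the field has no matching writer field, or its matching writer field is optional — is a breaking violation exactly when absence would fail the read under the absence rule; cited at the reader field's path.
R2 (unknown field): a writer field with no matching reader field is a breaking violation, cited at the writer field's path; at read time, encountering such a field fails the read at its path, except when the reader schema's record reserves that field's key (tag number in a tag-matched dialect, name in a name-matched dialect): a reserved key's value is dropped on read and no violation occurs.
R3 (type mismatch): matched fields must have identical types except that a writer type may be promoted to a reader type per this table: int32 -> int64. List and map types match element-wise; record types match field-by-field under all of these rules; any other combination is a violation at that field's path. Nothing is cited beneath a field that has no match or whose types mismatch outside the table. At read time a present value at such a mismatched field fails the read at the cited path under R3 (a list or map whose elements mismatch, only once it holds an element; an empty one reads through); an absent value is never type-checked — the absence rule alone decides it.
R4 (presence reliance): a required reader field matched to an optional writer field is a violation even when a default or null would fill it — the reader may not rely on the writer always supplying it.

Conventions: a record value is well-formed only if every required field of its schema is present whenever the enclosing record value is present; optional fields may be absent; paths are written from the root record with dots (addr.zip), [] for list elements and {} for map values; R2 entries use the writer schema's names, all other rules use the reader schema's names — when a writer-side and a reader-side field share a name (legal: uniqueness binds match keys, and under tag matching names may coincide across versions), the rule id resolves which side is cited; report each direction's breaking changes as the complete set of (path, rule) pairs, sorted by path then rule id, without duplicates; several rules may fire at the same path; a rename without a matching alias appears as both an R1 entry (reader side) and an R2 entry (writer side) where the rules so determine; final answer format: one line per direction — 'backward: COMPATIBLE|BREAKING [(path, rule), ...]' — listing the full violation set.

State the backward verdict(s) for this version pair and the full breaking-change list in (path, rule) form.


backward: BREAKING [(nickname, R2), (seq, R1)]

each type pair in Order: writer, then reader
backward pass over Order, reader schema v2, writer schema v1:
  audit <- audit (Meta -> Meta, writer required)
  retries <- retries (int32 -> int32, writer required)
  archived: no writer match
  balance <- balance (float64 -> float64, writer required)
  seq: no writer match
  writer field nickname has no reader counterpart
  writer field score has no reader counterpart
  audit.age <- audit.age (int64 -> int64, writer optional)
  audit.price <- audit.price (float32 -> float32, writer optional)
  breaking: (nickname, R2)
  breaking: (seq, R1)
  => 2 violation(s): backward is BREAKING for Order
the rest of the Order diff is inert for this question:
  removed field score from record Order (its key "score" joins the reserved list) -> fires no rule on Order, leaving the asked answer as it is
  field retries in record Order: tag 6 changed to 37 -> fires no rule on Order, leaving the asked answer as it is
  added field archived to record Order: optional bool, tag 23 (in v2 it sits immediately before balance) -> its effect on Order is confined to the forward direction, not asked
  field age in record Meta: tag 3 changed to 33 -> fires no rule on Order, leaving the asked answer as it is


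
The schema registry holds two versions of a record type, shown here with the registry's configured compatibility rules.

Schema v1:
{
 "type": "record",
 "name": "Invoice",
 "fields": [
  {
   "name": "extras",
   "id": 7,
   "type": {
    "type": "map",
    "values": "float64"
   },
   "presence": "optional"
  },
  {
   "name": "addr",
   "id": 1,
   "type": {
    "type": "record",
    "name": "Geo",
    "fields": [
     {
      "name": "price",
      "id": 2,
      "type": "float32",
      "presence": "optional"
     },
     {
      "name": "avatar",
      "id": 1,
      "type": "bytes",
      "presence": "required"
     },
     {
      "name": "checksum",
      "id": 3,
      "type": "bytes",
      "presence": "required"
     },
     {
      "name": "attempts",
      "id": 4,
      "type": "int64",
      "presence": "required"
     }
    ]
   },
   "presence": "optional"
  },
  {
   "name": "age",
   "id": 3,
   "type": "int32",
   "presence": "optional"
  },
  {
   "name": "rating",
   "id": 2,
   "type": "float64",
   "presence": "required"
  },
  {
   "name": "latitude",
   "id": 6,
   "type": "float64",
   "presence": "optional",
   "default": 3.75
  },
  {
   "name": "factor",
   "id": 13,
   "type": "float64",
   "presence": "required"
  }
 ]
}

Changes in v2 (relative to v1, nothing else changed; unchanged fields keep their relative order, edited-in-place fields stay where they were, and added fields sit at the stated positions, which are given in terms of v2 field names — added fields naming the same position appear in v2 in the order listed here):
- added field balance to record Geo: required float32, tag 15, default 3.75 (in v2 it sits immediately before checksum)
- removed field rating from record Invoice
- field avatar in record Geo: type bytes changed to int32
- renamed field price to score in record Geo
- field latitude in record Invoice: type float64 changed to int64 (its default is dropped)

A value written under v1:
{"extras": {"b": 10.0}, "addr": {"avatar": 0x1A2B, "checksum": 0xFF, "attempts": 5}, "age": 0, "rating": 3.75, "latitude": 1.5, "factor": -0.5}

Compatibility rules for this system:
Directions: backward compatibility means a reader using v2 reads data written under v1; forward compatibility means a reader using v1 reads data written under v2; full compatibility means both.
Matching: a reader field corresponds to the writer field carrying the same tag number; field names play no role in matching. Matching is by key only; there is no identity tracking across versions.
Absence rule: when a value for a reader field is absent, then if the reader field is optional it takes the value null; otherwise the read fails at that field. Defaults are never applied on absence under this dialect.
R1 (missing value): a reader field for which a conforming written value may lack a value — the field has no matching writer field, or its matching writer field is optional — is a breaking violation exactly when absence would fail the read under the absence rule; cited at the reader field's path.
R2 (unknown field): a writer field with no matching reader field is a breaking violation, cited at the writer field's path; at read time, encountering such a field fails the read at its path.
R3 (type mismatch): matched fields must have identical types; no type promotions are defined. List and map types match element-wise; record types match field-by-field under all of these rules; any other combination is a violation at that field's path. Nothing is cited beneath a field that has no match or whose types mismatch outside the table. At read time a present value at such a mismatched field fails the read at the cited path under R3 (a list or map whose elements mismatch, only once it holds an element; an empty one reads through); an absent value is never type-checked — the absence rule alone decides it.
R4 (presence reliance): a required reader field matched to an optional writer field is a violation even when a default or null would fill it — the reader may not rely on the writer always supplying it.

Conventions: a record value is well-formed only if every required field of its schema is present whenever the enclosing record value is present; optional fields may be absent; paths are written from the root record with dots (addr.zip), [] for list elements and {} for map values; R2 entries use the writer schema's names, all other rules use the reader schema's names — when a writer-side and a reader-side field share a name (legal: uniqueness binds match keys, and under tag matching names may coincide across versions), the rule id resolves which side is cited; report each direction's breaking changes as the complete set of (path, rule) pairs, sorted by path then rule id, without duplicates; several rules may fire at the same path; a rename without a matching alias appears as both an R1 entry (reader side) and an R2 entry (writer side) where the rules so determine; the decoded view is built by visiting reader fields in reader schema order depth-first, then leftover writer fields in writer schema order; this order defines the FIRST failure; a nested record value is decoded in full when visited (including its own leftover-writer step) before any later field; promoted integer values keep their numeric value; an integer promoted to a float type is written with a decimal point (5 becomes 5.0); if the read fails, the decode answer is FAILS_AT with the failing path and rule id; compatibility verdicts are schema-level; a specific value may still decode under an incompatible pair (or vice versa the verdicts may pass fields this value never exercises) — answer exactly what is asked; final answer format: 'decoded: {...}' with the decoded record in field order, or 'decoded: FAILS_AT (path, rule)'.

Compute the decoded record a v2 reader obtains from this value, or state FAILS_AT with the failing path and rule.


each type pair in Invoice: writer, then reader
decoding the Invoice value with the v2 reader:
  extras := {"b": 10.0}
  addr.score := null (missing; optional => null)
  read fails at addr.avatar under R3
  => FAILS_AT (addr.avatar, R3)
the other Invoice changes do not affect what is asked:
  added field balance to record Geo: required float32, tag 15, default 3.75 (in v2 it sits immediately before checksum) -> a verdict-level change on Invoice — the shown value reads the same
  removed field rating from record Invoice -> a verdict-level change on Invoice — the shown value reads the same
  renamed field price to score in record Geo -> triggers nothing under the printed rules; the Invoice answer is the same either way
  field latitude in record Invoice: type float64 changed to int64 (its default is dropped) -> a verdict-level change on Invoice — the shown value reads the same

decoded: FAILS_AT (addr.avatar, R3)


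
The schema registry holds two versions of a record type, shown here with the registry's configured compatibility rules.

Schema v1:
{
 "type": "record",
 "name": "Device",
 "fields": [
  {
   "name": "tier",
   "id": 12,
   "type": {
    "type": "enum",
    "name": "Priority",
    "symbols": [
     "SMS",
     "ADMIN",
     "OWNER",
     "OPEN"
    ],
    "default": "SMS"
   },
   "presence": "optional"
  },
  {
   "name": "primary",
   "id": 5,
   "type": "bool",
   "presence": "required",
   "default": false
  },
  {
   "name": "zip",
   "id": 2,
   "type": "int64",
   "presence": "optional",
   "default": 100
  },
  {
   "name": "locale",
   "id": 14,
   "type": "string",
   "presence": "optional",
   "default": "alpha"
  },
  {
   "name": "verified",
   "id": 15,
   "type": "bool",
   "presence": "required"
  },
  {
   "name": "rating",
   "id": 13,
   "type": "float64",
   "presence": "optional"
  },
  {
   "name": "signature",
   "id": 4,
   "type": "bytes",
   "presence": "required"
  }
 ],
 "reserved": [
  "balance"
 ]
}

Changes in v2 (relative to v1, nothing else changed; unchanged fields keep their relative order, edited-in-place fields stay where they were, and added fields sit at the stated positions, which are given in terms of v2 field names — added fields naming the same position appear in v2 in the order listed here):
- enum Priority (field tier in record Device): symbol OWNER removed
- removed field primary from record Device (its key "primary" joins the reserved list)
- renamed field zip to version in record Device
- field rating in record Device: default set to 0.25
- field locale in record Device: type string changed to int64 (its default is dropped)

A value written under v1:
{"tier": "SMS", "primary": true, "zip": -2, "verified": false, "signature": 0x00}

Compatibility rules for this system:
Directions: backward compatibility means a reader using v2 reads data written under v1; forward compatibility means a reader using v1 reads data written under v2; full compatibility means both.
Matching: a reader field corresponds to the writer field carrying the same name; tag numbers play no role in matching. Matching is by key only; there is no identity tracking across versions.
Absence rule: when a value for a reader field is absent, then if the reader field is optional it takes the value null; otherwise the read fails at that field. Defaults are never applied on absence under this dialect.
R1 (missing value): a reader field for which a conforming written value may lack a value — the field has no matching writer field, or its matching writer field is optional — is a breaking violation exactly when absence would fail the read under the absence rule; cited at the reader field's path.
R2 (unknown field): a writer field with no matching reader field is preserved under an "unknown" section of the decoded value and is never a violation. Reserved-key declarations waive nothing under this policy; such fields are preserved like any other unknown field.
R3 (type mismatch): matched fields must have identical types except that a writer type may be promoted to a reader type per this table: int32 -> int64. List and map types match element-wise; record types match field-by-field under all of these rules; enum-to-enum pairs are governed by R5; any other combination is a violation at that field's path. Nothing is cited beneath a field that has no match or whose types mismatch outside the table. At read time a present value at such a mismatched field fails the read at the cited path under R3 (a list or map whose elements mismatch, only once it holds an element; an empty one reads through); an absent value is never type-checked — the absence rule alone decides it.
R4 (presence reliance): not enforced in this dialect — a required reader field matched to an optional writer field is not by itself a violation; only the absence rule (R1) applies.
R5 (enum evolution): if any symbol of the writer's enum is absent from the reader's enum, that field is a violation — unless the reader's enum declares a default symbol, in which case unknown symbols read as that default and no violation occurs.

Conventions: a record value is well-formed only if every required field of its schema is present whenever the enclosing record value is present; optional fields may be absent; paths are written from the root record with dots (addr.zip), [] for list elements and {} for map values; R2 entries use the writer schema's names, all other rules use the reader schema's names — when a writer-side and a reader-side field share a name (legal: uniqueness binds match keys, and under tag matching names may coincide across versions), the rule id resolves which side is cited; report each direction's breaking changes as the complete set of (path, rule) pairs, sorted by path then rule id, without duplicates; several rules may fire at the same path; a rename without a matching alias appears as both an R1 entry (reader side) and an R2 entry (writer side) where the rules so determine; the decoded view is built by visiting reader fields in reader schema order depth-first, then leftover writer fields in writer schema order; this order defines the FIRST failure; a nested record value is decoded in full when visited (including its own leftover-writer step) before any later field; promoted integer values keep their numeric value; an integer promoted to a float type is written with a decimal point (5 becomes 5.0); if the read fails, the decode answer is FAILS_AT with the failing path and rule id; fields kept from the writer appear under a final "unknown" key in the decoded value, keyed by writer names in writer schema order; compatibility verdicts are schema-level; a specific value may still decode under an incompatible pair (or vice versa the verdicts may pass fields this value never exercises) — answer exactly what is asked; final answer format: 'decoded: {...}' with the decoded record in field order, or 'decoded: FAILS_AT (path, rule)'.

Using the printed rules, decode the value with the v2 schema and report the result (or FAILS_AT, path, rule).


decoded: {"tier": "SMS", "version": null, "locale": null, "verified": false, "rating": null, "signature": 0x00, "unknown": {"primary": true, "zip": -2}}

the writer's type comes first in each Device pair
decoding the Device value with the v2 reader:
  tier := "SMS"
  version := null (not supplied -> null)
  locale := null (not supplied -> null)
  verified := false
  rating := null (not supplied -> null)
  signature := 0x00
  writer primary: kept under "unknown"
  writer zip: kept under "unknown"
  => decoded: {"tier": "SMS", "version": null, "locale": null, "verified": false, "rating": null, "signature": 0x00, "unknown": {"primary": true, "zip": -2}}
the rest of the Device diff is inert for this question:
  enum Priority (field tier in record Device): symbol OWNER removed -> triggers nothing under the printed rules; the Device answer is the same either way
  field rating in record Device: default set to 0.25 -> triggers nothing under the printed rules; the Device answer is the same either way
  field locale in record Device: type string changed to int64 (its default is dropped) -> shifts the Device verdicts, not this decode


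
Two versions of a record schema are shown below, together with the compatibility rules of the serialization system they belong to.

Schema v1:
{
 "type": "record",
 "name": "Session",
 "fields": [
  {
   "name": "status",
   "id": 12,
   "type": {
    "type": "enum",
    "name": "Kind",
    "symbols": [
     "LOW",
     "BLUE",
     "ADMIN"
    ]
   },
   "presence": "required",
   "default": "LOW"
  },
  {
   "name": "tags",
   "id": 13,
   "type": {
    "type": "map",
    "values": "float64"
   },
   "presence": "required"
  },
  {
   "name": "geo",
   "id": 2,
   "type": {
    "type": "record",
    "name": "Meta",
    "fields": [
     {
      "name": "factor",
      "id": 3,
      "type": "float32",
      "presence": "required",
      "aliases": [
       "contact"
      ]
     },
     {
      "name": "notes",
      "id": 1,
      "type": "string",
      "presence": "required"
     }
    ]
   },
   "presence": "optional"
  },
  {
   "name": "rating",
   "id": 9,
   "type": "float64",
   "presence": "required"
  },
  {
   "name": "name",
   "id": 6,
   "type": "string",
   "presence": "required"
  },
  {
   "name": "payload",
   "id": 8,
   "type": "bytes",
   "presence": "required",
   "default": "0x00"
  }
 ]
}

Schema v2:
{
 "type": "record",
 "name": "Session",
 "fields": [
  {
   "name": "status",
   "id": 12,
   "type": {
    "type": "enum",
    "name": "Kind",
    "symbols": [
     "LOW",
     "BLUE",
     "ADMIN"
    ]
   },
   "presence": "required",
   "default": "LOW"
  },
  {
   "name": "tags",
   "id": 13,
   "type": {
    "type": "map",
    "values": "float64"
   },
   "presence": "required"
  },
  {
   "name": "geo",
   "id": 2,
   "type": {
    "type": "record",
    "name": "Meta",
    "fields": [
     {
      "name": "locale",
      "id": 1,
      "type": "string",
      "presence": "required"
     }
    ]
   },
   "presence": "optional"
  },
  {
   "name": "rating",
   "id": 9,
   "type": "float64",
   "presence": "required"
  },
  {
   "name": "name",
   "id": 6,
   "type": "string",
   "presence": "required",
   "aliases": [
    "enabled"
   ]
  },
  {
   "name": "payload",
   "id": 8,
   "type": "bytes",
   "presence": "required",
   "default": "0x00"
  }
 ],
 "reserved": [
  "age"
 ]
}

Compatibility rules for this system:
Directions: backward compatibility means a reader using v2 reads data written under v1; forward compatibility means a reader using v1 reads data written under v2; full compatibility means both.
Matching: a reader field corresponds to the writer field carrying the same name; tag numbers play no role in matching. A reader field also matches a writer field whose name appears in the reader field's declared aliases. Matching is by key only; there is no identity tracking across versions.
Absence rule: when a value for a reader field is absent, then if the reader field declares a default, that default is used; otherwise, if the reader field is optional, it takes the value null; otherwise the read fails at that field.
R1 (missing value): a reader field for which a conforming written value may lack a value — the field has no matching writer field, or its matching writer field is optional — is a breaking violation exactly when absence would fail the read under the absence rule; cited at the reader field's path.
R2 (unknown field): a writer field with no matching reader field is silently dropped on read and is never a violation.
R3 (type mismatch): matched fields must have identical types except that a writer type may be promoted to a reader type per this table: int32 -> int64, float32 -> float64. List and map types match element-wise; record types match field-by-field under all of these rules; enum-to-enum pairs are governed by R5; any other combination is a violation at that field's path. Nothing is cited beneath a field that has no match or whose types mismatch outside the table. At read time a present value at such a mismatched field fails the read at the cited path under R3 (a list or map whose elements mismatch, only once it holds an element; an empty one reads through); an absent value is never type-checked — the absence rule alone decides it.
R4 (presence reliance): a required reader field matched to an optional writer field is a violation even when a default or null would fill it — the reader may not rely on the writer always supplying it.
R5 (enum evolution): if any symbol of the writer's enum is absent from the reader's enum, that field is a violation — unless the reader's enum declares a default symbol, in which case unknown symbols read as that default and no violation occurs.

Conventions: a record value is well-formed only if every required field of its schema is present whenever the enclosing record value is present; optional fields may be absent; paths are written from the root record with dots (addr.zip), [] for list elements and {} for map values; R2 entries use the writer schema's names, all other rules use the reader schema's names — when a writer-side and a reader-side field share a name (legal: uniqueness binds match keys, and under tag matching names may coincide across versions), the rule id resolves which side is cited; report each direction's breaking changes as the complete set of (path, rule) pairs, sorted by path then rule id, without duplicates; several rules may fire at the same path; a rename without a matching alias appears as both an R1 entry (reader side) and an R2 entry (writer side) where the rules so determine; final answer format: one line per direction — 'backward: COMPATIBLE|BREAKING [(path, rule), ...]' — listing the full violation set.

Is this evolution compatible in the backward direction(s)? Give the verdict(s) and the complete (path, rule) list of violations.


backward: BREAKING [(geo.locale, R1)]

the writer's type comes first in each Session pair
backward analysis of Session with v2 as reader and v1 as writer:
  writer required, Kind -> Kind: reader status maps from writer status
  writer required, map<string, float64> -> map<string, float64>: reader tags maps from writer tags
  writer optional, Meta -> Meta: reader geo maps from writer geo
  writer required, float64 -> float64: reader rating maps from writer rating
  writer required, string -> string: reader name maps from writer name
  writer required, bytes -> bytes: reader payload maps from writer payload
  geo.locale has no writer counterpart
  leftover writer field: geo.factor
  leftover writer field: geo.notes
  violation R1 at geo.locale
  => 1 violation(s): backward is BREAKING for Session
the other Session changes do not affect what is asked:
  removed field factor from record Meta -> affects forward compatibility only, which is not asked


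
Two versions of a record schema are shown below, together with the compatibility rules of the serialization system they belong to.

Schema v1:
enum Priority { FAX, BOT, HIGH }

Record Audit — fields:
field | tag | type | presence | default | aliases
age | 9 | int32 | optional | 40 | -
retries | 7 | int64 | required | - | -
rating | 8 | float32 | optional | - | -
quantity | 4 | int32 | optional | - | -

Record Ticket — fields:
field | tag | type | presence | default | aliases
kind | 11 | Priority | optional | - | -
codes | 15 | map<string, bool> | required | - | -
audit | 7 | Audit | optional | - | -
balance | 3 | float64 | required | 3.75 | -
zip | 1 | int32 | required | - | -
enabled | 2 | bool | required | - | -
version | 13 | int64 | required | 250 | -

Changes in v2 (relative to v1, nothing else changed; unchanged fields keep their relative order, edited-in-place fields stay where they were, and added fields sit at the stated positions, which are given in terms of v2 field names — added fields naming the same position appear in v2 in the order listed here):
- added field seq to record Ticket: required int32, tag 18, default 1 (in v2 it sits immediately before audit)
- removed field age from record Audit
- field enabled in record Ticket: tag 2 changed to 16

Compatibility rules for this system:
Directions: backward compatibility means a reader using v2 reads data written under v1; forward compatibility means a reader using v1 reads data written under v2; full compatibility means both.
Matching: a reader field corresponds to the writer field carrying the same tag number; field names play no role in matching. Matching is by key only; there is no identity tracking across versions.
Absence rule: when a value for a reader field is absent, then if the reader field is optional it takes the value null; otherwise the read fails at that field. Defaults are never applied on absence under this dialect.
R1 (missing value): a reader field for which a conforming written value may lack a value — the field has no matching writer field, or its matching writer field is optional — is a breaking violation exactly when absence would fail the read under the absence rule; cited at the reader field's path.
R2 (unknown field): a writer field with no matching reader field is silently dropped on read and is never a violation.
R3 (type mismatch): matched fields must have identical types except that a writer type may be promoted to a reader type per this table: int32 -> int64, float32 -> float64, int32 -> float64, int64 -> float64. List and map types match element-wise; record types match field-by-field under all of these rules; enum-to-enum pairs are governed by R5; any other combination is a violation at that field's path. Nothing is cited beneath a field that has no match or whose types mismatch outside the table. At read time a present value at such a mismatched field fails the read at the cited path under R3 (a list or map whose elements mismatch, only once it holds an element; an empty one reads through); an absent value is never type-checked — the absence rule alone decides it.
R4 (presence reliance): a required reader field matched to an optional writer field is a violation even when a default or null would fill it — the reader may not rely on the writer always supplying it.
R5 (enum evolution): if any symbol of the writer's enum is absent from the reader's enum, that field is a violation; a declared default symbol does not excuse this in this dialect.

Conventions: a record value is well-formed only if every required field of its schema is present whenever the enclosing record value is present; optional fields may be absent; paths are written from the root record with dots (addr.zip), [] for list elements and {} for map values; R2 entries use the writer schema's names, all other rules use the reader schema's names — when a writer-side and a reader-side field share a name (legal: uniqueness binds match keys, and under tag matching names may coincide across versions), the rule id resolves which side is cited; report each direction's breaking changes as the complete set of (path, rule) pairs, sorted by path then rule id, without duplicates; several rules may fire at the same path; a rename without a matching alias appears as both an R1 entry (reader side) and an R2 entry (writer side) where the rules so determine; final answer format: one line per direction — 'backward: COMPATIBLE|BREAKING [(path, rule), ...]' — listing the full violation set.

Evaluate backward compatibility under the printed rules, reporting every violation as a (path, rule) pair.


each type pair in Ticket: writer, then reader
backward for Ticket (reader v2, writer v1):
  writer optional, Priority -> Priority: reader kind maps from writer kind
  writer required, map<string, bool> -> map<string, bool>: reader codes maps from writer codes
  seq: no writer-side match
  writer optional, Audit -> Audit: reader audit maps from writer audit
  writer required, float64 -> float64: reader balance maps from writer balance
  writer required, int32 -> int32: reader zip maps from writer zip
  enabled: no writer-side match
  writer required, int64 -> int64: reader version maps from writer version
  leftover writer field: enabled
  writer required, int64 -> int64: reader audit.retries maps from writer audit.retries
  writer optional, float32 -> float32: reader audit.rating maps from writer audit.rating
  writer optional, int32 -> int32: reader audit.quantity maps from writer audit.quantity
  leftover writer field: audit.age
  R1 fires at enabled
  R1 fires at seq
  => backward verdict for Ticket: BREAKING, 2 violation(s)
remaining Ticket differences; none change what is asked:
  removed field age from record Audit -> fires no rule on Ticket, leaving the asked answer as it is

backward: BREAKING [(enabled, R1), (seq, R1)]


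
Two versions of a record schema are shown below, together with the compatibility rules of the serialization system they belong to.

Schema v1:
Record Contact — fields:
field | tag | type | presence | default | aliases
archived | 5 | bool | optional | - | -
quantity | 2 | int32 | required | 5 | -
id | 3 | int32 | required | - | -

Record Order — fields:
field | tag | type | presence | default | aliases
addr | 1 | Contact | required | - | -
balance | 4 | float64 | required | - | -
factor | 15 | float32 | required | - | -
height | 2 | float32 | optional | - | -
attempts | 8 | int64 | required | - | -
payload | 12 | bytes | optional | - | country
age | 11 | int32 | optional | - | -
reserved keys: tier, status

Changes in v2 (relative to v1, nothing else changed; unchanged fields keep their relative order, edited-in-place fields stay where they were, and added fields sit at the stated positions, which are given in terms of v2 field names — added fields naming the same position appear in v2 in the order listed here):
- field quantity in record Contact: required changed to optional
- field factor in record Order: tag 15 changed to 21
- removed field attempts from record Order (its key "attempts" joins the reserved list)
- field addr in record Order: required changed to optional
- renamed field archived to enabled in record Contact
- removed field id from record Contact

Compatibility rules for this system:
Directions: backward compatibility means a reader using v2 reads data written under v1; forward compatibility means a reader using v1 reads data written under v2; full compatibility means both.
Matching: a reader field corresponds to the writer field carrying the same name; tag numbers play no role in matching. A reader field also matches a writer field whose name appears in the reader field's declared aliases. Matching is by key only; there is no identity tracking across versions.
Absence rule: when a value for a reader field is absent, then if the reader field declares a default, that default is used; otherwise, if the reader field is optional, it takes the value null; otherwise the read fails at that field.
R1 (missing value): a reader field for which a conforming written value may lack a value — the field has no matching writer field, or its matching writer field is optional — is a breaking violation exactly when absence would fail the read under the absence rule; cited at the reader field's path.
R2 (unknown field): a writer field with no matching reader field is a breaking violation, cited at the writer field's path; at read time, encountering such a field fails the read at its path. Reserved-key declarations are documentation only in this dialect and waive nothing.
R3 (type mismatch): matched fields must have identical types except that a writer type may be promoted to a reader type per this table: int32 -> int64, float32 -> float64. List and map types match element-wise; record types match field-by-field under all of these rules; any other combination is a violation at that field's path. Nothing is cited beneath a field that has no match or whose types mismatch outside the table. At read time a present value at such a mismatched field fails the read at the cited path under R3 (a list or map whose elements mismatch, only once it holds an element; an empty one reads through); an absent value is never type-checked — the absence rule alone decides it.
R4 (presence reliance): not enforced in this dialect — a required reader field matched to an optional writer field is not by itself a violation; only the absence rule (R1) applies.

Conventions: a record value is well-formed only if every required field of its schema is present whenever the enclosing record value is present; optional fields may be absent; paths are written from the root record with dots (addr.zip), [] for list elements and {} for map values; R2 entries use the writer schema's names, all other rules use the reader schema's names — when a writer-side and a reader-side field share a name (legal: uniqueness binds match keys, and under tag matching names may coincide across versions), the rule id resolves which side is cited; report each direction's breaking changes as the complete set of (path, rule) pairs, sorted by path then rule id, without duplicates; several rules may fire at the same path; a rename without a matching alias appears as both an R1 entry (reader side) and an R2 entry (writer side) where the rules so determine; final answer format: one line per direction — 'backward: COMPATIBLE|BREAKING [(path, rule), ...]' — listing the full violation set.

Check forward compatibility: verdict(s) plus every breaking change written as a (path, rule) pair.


forward: BREAKING [(addr, R1), (addr.enabled, R2), (addr.id, R1), (attempts, R1)]

each type pair in Order: writer, then reader
forward analysis of Order with v1 as reader and v2 as writer:
  addr <- addr (Contact -> Contact, writer optional)
  balance <- balance (float64 -> float64, writer required)
  factor <- factor (float32 -> float32, writer required)
  height <- height (float32 -> float32, writer optional)
  attempts: no writer-side match
  payload <- payload (bytes -> bytes, writer optional)
  age <- age (int32 -> int32, writer optional)
  addr.archived: no writer-side match
  addr.quantity <- addr.quantity (int32 -> int32, writer optional)
  addr.id: no writer-side match
  writer field addr.enabled has no reader counterpart
  rule R1 violated at addr
  rule R2 violated at addr.enabled
  rule R1 violated at addr.id
  rule R1 violated at attempts
  forward on Order therefore BREAKING (4)
ruling out the remaining Order differences:
  field quantity in record Contact: required changed to optional -> fires no rule on Order, leaving the asked answer as it is
  field factor in record Order: tag 15 changed to 21 -> fires no rule on Order, leaving the asked answer as it is
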